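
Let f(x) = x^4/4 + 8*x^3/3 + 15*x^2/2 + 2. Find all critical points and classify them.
f'(x) = x*(x^2 + 8*x + 15)

Solve f'(x) = 0:
  Factor: x^3 + 8*x^2 + 15*x = x*(x + 3)*(x + 5) = 0.
  ⇒ x = -5, -3, 0

f''(x) = 3*x^2 + 16*x + 15
Second-derivative test at each critical point:
  f''(-5) = 10 > 0 → local minimum
  f''(-3) = -6 < 0 → local maximum
  f''(0) = 15 > 0 → local minimum

Critical points: x = -5 (local minimum); x = -3 (local maximum); x = 0 (local minimum)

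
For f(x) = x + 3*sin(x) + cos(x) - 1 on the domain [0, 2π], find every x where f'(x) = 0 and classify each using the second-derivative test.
f'(x) = -sin(x) + 3*cos(x) + 1

Solve f'(x) = 0 on [0, 2π]:
  f'(x) = 0 ⇔ -sin(x) + 3*cos(x) = -1. Write the left side as R·cos(x + φ) with R = √(3² + 1²) = sqrt(10), cos φ = 3*sqrt(10)/10, sin φ = sqrt(10)/10; then cos(x + φ) = -sqrt(10)/10. Solve for x and keep the solutions lying in [0, 2π].
  ⇒ x = pi/2 ≈ 1.5708, atan(4/3) + pi ≈ 4.0689

f''(x) = -3*sin(x) - cos(x)
Second-derivative test at each critical point:
  f''(1.5708) = -3 < 0 → local maximum
  f''(4.0689) = 3 > 0 → local minimum

Critical points: x = pi/2 ≈ 1.5708 (local maximum); x = atan(4/3) + pi ≈ 4.0689 (local minimum)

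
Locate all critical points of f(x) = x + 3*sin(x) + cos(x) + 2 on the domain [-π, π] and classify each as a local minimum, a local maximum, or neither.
f'(x) = -sin(x) + 3*cos(x) + 1

Solve f'(x) = 0 on [-π, π]:
  f'(x) = 0 ⇔ -sin(x) + 3*cos(x) = -1. Write the left side as R·cos(x + φ) with R = √(3² + 1²) = sqrt(10), cos φ = 3*sqrt(10)/10, sin φ = sqrt(10)/10; then cos(x + φ) = -sqrt(10)/10. Solve for x and keep the solutions lying in [-π, π].
  ⇒ x = -pi + atan(4/3) ≈ -2.2143, pi/2 ≈ 1.5708

f''(x) = -3*sin(x) - cos(x)
Second-derivative test at each critical point:
  f''(-2.2143) = 3 > 0 → local minimum
  f''(1.5708) = -3 < 0 → local maximum

Critical points: x = -pi + atan(4/3) ≈ -2.2143 (local minimum); x = pi/2 ≈ 1.5708 (local maximum)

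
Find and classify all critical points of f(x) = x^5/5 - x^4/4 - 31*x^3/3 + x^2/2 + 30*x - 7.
f'(x) = x^4 - x^3 - 31*x^2 + x + 30

Solve f'(x) = 0:
  Factor: x^4 - x^3 - 31*x^2 + x + 30 = (x - 6)*(x - 1)*(x + 1)*(x + 5) = 0.
  ⇒ x = -5, -1, 1, 6

f''(x) = 4*x^3 - 3*x^2 - 62*x + 1
Second-derivative test at each critical point:
  f''(-5) = -264 < 0 → local maximum
  f''(-1) = 56 > 0 → local minimum
  f''(1) = -60 < 0 → local maximum
  f''(6) = 385 > 0 → local minimum

Critical points: x = -5 (local maximum); x = -1 (local minimum); x = 1 (local maximum); x = 6 (local minimum)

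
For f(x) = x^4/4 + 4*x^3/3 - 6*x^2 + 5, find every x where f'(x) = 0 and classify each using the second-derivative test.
f'(x) = x*(x^2 + 4*x - 12)

Solve f'(x) = 0:
  Factor: x^3 + 4*x^2 - 12*x = x*(x - 2)*(x + 6) = 0.
  ⇒ x = -6, 0, 2

f''(x) = 3*x^2 + 8*x - 12
Second-derivative test at each critical point:
  f''(-6) = 48 > 0 → local minimum
  f''(0) = -12 < 0 → local maximum
  f''(2) = 16 > 0 → local minimum

Critical points: x = -6 (local minimum); x = 0 (local maximum); x = 2 (local minimum)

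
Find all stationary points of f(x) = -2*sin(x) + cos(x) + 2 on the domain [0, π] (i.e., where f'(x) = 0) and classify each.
f'(x) = -sin(x) - 2*cos(x)

Solve f'(x) = 0 on [0, π]:
  f'(x) = 0 ⇔ -2*cos(x) = sin(x) ⇔ tan(x) = -2, i.e. x = arctan(-2) + nπ; keep the solutions lying in [0, π].
  ⇒ x = pi - atan(2) ≈ 2.0344

f''(x) = 2*sin(x) - cos(x)
Second-derivative test at each critical point:
  f''(2.0344) = 2.2361 > 0 → local minimum

Critical points: x = pi - atan(2) ≈ 2.0344 (local minimum)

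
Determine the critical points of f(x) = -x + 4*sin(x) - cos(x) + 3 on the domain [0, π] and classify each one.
f'(x) = sin(x) + 4*cos(x) - 1

Solve f'(x) = 0 on [0, π]:
  f'(x) = 0 ⇔ sin(x) + 4*cos(x) = 1. Write the left side as R·cos(x + φ) with R = √(4² + (-1)²) = sqrt(17), cos φ = 4*sqrt(17)/17, sin φ = -sqrt(17)/17; then cos(x + φ) = sqrt(17)/17. Solve for x and keep the solutions lying in [0, π].
  ⇒ x = pi/2 ≈ 1.5708

f''(x) = -4*sin(x) + cos(x)
Second-derivative test at each critical point:
  f''(1.5708) = -4 < 0 → local maximum

Critical points: x = pi/2 ≈ 1.5708 (local maximum)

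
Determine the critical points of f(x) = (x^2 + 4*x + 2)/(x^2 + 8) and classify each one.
f'(x) = 4*(-x^2 + 3*x + 8)/(x^4 + 16*x^2 + 64)

Solve f'(x) = 0:
  f'(x) = -4*(x^2 - 3*x - 8)/(x^2 + 8)^2; the denominator is positive wherever f is defined, so f'(x) = 0 ⇔ -4*x^2 + 12*x + 32 = 0.
  Factor: -4*x^2 + 12*x + 32 = -4*(x^2 - 3*x - 8); x^2 - 3*x - 8 = 0 has no rational roots; quadratic formula: x = (3 ± √41)/2.
  ⇒ x = 3/2 - sqrt(41)/2 ≈ -1.7016, 3/2 + sqrt(41)/2 ≈ 4.7016

f''(x) = 4*(2*x^3 - 9*x^2 - 48*x + 24)/(x^6 + 24*x^4 + 192*x^2 + 512)
Second-derivative test at each critical point:
  f''(-1.7016) = 0.2158 > 0 → local minimum
  f''(4.7016) = -0.0283 < 0 → local maximum

Critical points: x = 3/2 - sqrt(41)/2 ≈ -1.7016 (local minimum); x = 3/2 + sqrt(41)/2 ≈ 4.7016 (local maximum)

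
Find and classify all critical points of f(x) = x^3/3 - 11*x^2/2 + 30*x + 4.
f'(x) = x^2 - 11*x + 30

Solve f'(x) = 0:
  Factor: x^2 - 11*x + 30 = (x - 6)*(x - 5) = 0.
  ⇒ x = 5, 6

f''(x) = 2*x - 11
Second-derivative test at each critical point:
  f''(5) = -1 < 0 → local maximum
  f''(6) = 1 > 0 → local minimum

Critical points: x = 5 (local maximum); x = 6 (local minimum)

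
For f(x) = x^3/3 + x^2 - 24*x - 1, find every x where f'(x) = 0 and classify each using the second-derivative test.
f'(x) = x^2 + 2*x - 24

Solve f'(x) = 0:
  Factor: x^2 + 2*x - 24 = (x - 4)*(x + 6) = 0.
  ⇒ x = -6, 4

f''(x) = 2*x + 2
Second-derivative test at each critical point:
  f''(-6) = -10 < 0 → local maximum
  f''(4) = 10 > 0 → local minimum

Critical points: x = -6 (local maximum); x = 4 (local minimum)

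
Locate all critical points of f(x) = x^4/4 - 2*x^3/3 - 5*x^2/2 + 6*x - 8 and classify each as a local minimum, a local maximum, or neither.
f'(x) = x^3 - 2*x^2 - 5*x + 6

Solve f'(x) = 0:
  Factor: x^3 - 2*x^2 - 5*x + 6 = (x - 3)*(x - 1)*(x + 2) = 0.
  ⇒ x = -2, 1, 3

f''(x) = 3*x^2 - 4*x - 5
Second-derivative test at each critical point:
  f''(-2) = 15 > 0 → local minimum
  f''(1) = -6 < 0 → local maximum
  f''(3) = 10 > 0 → local minimum

Critical points: x = -2 (local minimum); x = 1 (local maximum); x = 3 (local minimum)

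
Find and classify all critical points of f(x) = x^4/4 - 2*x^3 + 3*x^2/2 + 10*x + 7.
f'(x) = x^3 - 6*x^2 + 3*x + 10

Solve f'(x) = 0:
  Factor: x^3 - 6*x^2 + 3*x + 10 = (x - 5)*(x - 2)*(x + 1) = 0.
  ⇒ x = -1, 2, 5

f''(x) = 3*x^2 - 12*x + 3
Second-derivative test at each critical point:
  f''(-1) = 18 > 0 → local minimum
  f''(2) = -9 < 0 → local maximum
  f''(5) = 18 > 0 → local minimum

Critical points: x = -1 (local minimum); x = 2 (local maximum); x = 5 (local minimum)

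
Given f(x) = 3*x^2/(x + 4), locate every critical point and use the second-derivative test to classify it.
f'(x) = 3*x*(x + 8)/(x^2 + 8*x + 16)

Solve f'(x) = 0:
  f'(x) = 3*x*(x + 8)/(x + 4)^2; the denominator is positive wherever f is defined, so f'(x) = 0 ⇔ 3*x^2 + 24*x = 0.
  Factor: 3*x^2 + 24*x = 3*x*(x + 8) = 0.
  ⇒ x = -8, 0

f''(x) = 96/(x^3 + 12*x^2 + 48*x + 64)
Second-derivative test at each critical point:
  f''(-8) = -3/2 < 0 → local maximum
  f''(0) = 3/2 > 0 → local minimum

Critical points: x = -8 (local maximum); x = 0 (local minimum)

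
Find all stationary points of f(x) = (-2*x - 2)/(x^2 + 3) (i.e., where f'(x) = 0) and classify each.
f'(x) = 2*(-x^2 + 2*x*(x + 1) - 3)/(x^2 + 3)^2

Solve f'(x) = 0:
  f'(x) = 2*(x - 1)*(x + 3)/(x^2 + 3)^2; the denominator is positive wherever f is defined, so f'(x) = 0 ⇔ 2*x^2 + 4*x - 6 = 0.
  Factor: 2*x^2 + 4*x - 6 = 2*(x - 1)*(x + 3) = 0.
  ⇒ x = -3, 1

f''(x) = 4*(-4*x^2*(x + 1) + (3*x + 1)*(x^2 + 3))/(x^2 + 3)^3
Second-derivative test at each critical point:
  f''(-3) = -1/18 < 0 → local maximum
  f''(1) = 1/2 > 0 → local minimum

Critical points: x = -3 (local maximum); x = 1 (local minimum)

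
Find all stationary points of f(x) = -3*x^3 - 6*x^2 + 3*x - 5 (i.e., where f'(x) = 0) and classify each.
f'(x) = -9*x^2 - 12*x + 3

Solve f'(x) = 0:
  Factor: -9*x^2 - 12*x + 3 = -3*(3*x^2 + 4*x - 1); 3*x^2 + 4*x - 1 = 0 has no rational roots; quadratic formula: x = (-4 ± √28)/6.
  ⇒ x = -sqrt(7)/3 - 2/3 ≈ -1.5486, -2/3 + sqrt(7)/3 ≈ 0.2153

f''(x) = -18*x - 12
Second-derivative test at each critical point:
  f''(-1.5486) = 15.8745 > 0 → local minimum
  f''(0.2153) = -15.8745 < 0 → local maximum

Critical points: x = -sqrt(7)/3 - 2/3 ≈ -1.5486 (local minimum); x = -2/3 + sqrt(7)/3 ≈ 0.2153 (local maximum)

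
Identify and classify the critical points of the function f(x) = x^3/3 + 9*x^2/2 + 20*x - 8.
f'(x) = x^2 + 9*x + 20

Solve f'(x) = 0:
  Factor: x^2 + 9*x + 20 = (x + 4)*(x + 5) = 0.
  ⇒ x = -5, -4

f''(x) = 2*x + 9
Second-derivative test at each critical point:
  f''(-5) = -1 < 0 → local maximum
  f''(-4) = 1 > 0 → local minimum

Critical points: x = -5 (local maximum); x = -4 (local minimum)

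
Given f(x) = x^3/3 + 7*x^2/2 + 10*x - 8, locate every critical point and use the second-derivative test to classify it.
f'(x) = x^2 + 7*x + 10

Solve f'(x) = 0:
  Factor: x^2 + 7*x + 10 = (x + 2)*(x + 5) = 0.
  ⇒ x = -5, -2

f''(x) = 2*x + 7
Second-derivative test at each critical point:
  f''(-5) = -3 < 0 → local maximum
  f''(-2) = 3 > 0 → local minimum

Critical points: x = -5 (local maximum); x = -2 (local minimum)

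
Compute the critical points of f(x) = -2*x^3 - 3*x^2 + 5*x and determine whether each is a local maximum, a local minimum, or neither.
f'(x) = -6*x^2 - 6*x + 5

Solve f'(x) = 0:
  6*x^2 + 6*x - 5 = 0 has no rational roots; quadratic formula: x = (-6 ± √156)/12.
  ⇒ x = -sqrt(39)/6 - 1/2 ≈ -1.5408, -1/2 + sqrt(39)/6 ≈ 0.5408

f''(x) = -12*x - 6
Second-derivative test at each critical point:
  f''(-1.5408) = 12.4900 > 0 → local minimum
  f''(0.5408) = -12.4900 < 0 → local maximum

Critical points: x = -sqrt(39)/6 - 1/2 ≈ -1.5408 (local minimum); x = -1/2 + sqrt(39)/6 ≈ 0.5408 (local maximum)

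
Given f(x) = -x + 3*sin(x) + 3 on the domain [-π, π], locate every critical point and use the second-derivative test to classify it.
f'(x) = 3*cos(x) - 1

Solve f'(x) = 0 on [-π, π]:
  f'(x) = 0 ⇔ cos(x) = 1/3, i.e. x = ±arccos(1/3) + 2nπ; keep the solutions lying in [-π, π].
  ⇒ x = -acos(1/3) ≈ -1.2310, acos(1/3) ≈ 1.2310

f''(x) = -3*sin(x)
Second-derivative test at each critical point:
  f''(-1.2310) = 2.8284 > 0 → local minimum
  f''(1.2310) = -2.8284 < 0 → local maximum

Critical points: x = -acos(1/3) ≈ -1.2310 (local minimum); x = acos(1/3) ≈ 1.2310 (local maximum)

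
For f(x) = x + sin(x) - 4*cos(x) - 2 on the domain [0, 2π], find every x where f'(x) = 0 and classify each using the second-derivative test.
f'(x) = 4*sin(x) + cos(x) + 1

Solve f'(x) = 0 on [0, 2π]:
  f'(x) = 0 ⇔ 4*sin(x) + cos(x) = -1. Write the left side as R·cos(x + φ) with R = √(1² + (-4)²) = sqrt(17), cos φ = sqrt(17)/17, sin φ = -4*sqrt(17)/17; then cos(x + φ) = -sqrt(17)/17. Solve for x and keep the solutions lying in [0, 2π].
  ⇒ x = pi ≈ 3.1416, -atan(8/15) + 2*pi ≈ 5.7932

f''(x) = -sin(x) + 4*cos(x)
Second-derivative test at each critical point:
  f''(3.1416) = -4 < 0 → local maximum
  f''(5.7932) = 4 > 0 → local minimum

Critical points: x = pi ≈ 3.1416 (local maximum); x = -atan(8/15) + 2*pi ≈ 5.7932 (local minimum)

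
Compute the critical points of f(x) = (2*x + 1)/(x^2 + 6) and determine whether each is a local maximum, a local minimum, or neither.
f'(x) = 2*(-x^2 - x + 6)/(x^4 + 12*x^2 + 36)

Solve f'(x) = 0:
  f'(x) = -2*(x - 2)*(x + 3)/(x^2 + 6)^2; the denominator is positive wherever f is defined, so f'(x) = 0 ⇔ -2*x^2 - 2*x + 12 = 0.
  Factor: -2*x^2 - 2*x + 12 = -2*(x - 2)*(x + 3) = 0.
  ⇒ x = -3, 2

f''(x) = 2*(4*x^2*(2*x + 1) - (6*x + 1)*(x^2 + 6))/(x^2 + 6)^3
Second-derivative test at each critical point:
  f''(-3) = 2/45 > 0 → local minimum
  f''(2) = -1/10 < 0 → local maximum

Critical points: x = -3 (local minimum); x = 2 (local maximum)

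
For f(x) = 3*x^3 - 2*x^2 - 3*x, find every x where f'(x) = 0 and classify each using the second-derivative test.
f'(x) = 9*x^2 - 4*x - 3

Solve f'(x) = 0:
  9*x^2 - 4*x - 3 = 0 has no rational roots; quadratic formula: x = (4 ± √124)/18.
  ⇒ x = 2/9 - sqrt(31)/9 ≈ -0.3964, 2/9 + sqrt(31)/9 ≈ 0.8409

f''(x) = 18*x - 4
Second-derivative test at each critical point:
  f''(-0.3964) = -11.1355 < 0 → local maximum
  f''(0.8409) = 11.1355 > 0 → local minimum

Critical points: x = 2/9 - sqrt(31)/9 ≈ -0.3964 (local maximum); x = 2/9 + sqrt(31)/9 ≈ 0.8409 (local minimum)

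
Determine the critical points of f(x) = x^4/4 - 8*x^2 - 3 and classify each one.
f'(x) = x*(x^2 - 16)

Solve f'(x) = 0:
  Factor: x^3 - 16*x = x*(x - 4)*(x + 4) = 0.
  ⇒ x = -4, 0, 4

f''(x) = 3*x^2 - 16
Second-derivative test at each critical point:
  f''(-4) = 32 > 0 → local minimum
  f''(0) = -16 < 0 → local maximum
  f''(4) = 32 > 0 → local minimum

Critical points: x = -4 (local minimum); x = 0 (local maximum); x = 4 (local minimum)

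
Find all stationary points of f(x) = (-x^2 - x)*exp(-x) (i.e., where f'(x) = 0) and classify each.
f'(x) = (x^2 - x - 1)*exp(-x)

Solve f'(x) = 0:
  f'(x) = (x^2 - x - 1)·exp(-x) and exp(-x) > 0 for every x, so f'(x) = 0 ⇔ x^2 - x - 1 = 0.
  x^2 - x - 1 = 0 has no rational roots; quadratic formula: x = (1 ± √5)/2.
  ⇒ x = 1/2 - sqrt(5)/2 ≈ -0.6180, 1/2 + sqrt(5)/2 ≈ 1.6180

f''(x) = x*(3 - x)*exp(-x)
Second-derivative test at each critical point:
  f''(-0.6180) = -4.1485 < 0 → local maximum
  f''(1.6180) = 0.4434 > 0 → local minimum

Critical points: x = 1/2 - sqrt(5)/2 ≈ -0.6180 (local maximum); x = 1/2 + sqrt(5)/2 ≈ 1.6180 (local minimum)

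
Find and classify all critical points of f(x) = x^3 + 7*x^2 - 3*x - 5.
f'(x) = 3*x^2 + 14*x - 3

Solve f'(x) = 0:
  3*x^2 + 14*x - 3 = 0 has no rational roots; quadratic formula: x = (-14 ± √232)/6.
  ⇒ x = -sqrt(58)/3 - 7/3 ≈ -4.8719, -7/3 + sqrt(58)/3 ≈ 0.2053

f''(x) = 6*x + 14
Second-derivative test at each critical point:
  f''(-4.8719) = -15.2315 < 0 → local maximum
  f''(0.2053) = 15.2315 > 0 → local minimum

Critical points: x = -sqrt(58)/3 - 7/3 ≈ -4.8719 (local maximum); x = -7/3 + sqrt(58)/3 ≈ 0.2053 (local minimum)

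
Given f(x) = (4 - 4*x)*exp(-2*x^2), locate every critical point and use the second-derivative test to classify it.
f'(x) = 4*(4*x*(x - 1) - 1)*exp(-2*x^2)

Solve f'(x) = 0:
  f'(x) = (16*x^2 - 16*x - 4)·exp(-2*x^2) and exp(-2*x^2) > 0 for every x, so f'(x) = 0 ⇔ 16*x^2 - 16*x - 4 = 0.
  Factor: 16*x^2 - 16*x - 4 = 4*(4*x^2 - 4*x - 1); 4*x^2 - 4*x - 1 = 0 has no rational roots; quadratic formula: x = (4 ± √32)/8.
  ⇒ x = 1/2 - sqrt(2)/2 ≈ -0.2071, 1/2 + sqrt(2)/2 ≈ 1.2071

f''(x) = 16*(4*x^2*(1 - x) + 3*x - 1)*exp(-2*x^2)
Second-derivative test at each critical point:
  f''(-0.2071) = -20.7672 < 0 → local maximum
  f''(1.2071) = 1.2275 > 0 → local minimum

Critical points: x = 1/2 - sqrt(2)/2 ≈ -0.2071 (local maximum); x = 1/2 + sqrt(2)/2 ≈ 1.2071 (local minimum)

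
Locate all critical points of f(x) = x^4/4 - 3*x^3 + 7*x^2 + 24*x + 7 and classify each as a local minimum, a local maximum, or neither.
f'(x) = x^3 - 9*x^2 + 14*x + 24

Solve f'(x) = 0:
  Factor: x^3 - 9*x^2 + 14*x + 24 = (x - 6)*(x - 4)*(x + 1) = 0.
  ⇒ x = -1, 4, 6

f''(x) = 3*x^2 - 18*x + 14
Second-derivative test at each critical point:
  f''(-1) = 35 > 0 → local minimum
  f''(4) = -10 < 0 → local maximum
  f''(6) = 14 > 0 → local minimum

Critical points: x = -1 (local minimum); x = 4 (local maximum); x = 6 (local minimum)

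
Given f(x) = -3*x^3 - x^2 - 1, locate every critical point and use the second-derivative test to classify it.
f'(x) = x*(-9*x - 2)

Solve f'(x) = 0:
  Factor: -9*x^2 - 2*x = -x*(9*x + 2) = 0.
  ⇒ x = -2/9, 0

f''(x) = -18*x - 2
Second-derivative test at each critical point:
  f''(-2/9) = 2 > 0 → local minimum
  f''(0) = -2 < 0 → local maximum

Critical points: x = -2/9 (local minimum); x = 0 (local maximum)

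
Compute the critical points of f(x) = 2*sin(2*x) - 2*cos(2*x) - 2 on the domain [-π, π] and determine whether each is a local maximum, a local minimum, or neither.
f'(x) = 4*sqrt(2)*sin(2*x + pi/4)

Solve f'(x) = 0 on [-π, π]:
  f'(x) = 0 ⇔ 2*cos(2*x) = -2*sin(2*x) ⇔ tan(2*x) = -1, i.e. 2*x = arctan(-1) + nπ; keep the solutions lying in [-π, π].
  ⇒ x = -5*pi/8 ≈ -1.9635, -pi/8 ≈ -0.3927, 3*pi/8 ≈ 1.1781, 7*pi/8 ≈ 2.7489

f''(x) = 8*sqrt(2)*cos(2*x + pi/4)
Second-derivative test at each critical point:
  f''(-1.9635) = -11.3137 < 0 → local maximum
  f''(-0.3927) = 11.3137 > 0 → local minimum
  f''(1.1781) = -11.3137 < 0 → local maximum
  f''(2.7489) = 11.3137 > 0 → local minimum

Critical points: x = -5*pi/8 ≈ -1.9635 (local maximum); x = -pi/8 ≈ -0.3927 (local minimum); x = 3*pi/8 ≈ 1.1781 (local maximum); x = 7*pi/8 ≈ 2.7489 (local minimum)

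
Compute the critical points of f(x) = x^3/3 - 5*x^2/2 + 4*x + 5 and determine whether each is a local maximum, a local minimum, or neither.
f'(x) = x^2 - 5*x + 4

Solve f'(x) = 0:
  Factor: x^2 - 5*x + 4 = (x - 4)*(x - 1) = 0.
  ⇒ x = 1, 4

f''(x) = 2*x - 5
Second-derivative test at each critical point:
  f''(1) = -3 < 0 → local maximum
  f''(4) = 3 > 0 → local minimum

Critical points: x = 1 (local maximum); x = 4 (local minimum)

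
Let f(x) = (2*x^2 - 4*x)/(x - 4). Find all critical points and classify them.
f'(x) = 2*(x^2 - 8*x + 8)/(x^2 - 8*x + 16)

Solve f'(x) = 0:
  f'(x) = 2*(x^2 - 8*x + 8)/(x - 4)^2; the denominator is positive wherever f is defined, so f'(x) = 0 ⇔ 2*x^2 - 16*x + 16 = 0.
  Factor: 2*x^2 - 16*x + 16 = 2*(x^2 - 8*x + 8); x^2 - 8*x + 8 = 0 has no rational roots; quadratic formula: x = (8 ± √32)/2.
  ⇒ x = 4 - 2*sqrt(2) ≈ 1.1716, 2*sqrt(2) + 4 ≈ 6.8284

f''(x) = 32/(x^3 - 12*x^2 + 48*x - 64)
Second-derivative test at each critical point:
  f''(1.1716) = -1.4142 < 0 → local maximum
  f''(6.8284) = 1.4142 > 0 → local minimum

Critical points: x = 4 - 2*sqrt(2) ≈ 1.1716 (local maximum); x = 2*sqrt(2) + 4 ≈ 6.8284 (local minimum)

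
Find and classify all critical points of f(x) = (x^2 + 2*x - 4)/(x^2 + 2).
f'(x) = 2*(-x^2 + 6*x + 2)/(x^4 + 4*x^2 + 4)

Solve f'(x) = 0:
  f'(x) = -2*(x^2 - 6*x - 2)/(x^2 + 2)^2; the denominator is positive wherever f is defined, so f'(x) = 0 ⇔ -2*x^2 + 12*x + 4 = 0.
  Factor: -2*x^2 + 12*x + 4 = -2*(x^2 - 6*x - 2); x^2 - 6*x - 2 = 0 has no rational roots; quadratic formula: x = (6 ± √44)/2.
  ⇒ x = 3 - sqrt(11) ≈ -0.3166, 3 + sqrt(11) ≈ 6.3166

f''(x) = 4*(x^3 - 9*x^2 - 6*x + 6)/(x^6 + 6*x^4 + 12*x^2 + 8)
Second-derivative test at each critical point:
  f''(-0.3166) = 3.0076 > 0 → local minimum
  f''(6.3166) = -0.0076 < 0 → local maximum

Critical points: x = 3 - sqrt(11) ≈ -0.3166 (local minimum); x = 3 + sqrt(11) ≈ 6.3166 (local maximum)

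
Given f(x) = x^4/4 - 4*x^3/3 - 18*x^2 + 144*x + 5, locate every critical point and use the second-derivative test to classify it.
f'(x) = x^3 - 4*x^2 - 36*x + 144

Solve f'(x) = 0:
  Factor: x^3 - 4*x^2 - 36*x + 144 = (x - 6)*(x - 4)*(x + 6) = 0.
  ⇒ x = -6, 4, 6

f''(x) = 3*x^2 - 8*x - 36
Second-derivative test at each critical point:
  f''(-6) = 120 > 0 → local minimum
  f''(4) = -20 < 0 → local maximum
  f''(6) = 24 > 0 → local minimum

Critical points: x = -6 (local minimum); x = 4 (local maximum); x = 6 (local minimum)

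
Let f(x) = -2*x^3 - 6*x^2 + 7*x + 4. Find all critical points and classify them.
f'(x) = -6*x^2 - 12*x + 7

Solve f'(x) = 0:
  6*x^2 + 12*x - 7 = 0 has no rational roots; quadratic formula: x = (-12 ± √312)/12.
  ⇒ x = -sqrt(78)/6 - 1 ≈ -2.4720, -1 + sqrt(78)/6 ≈ 0.4720

f''(x) = -12*x - 12
Second-derivative test at each critical point:
  f''(-2.4720) = 17.6635 > 0 → local minimum
  f''(0.4720) = -17.6635 < 0 → local maximum

Critical points: x = -sqrt(78)/6 - 1 ≈ -2.4720 (local minimum); x = -1 + sqrt(78)/6 ≈ 0.4720 (local maximum)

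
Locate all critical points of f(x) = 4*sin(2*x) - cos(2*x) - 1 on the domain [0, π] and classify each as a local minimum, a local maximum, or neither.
f'(x) = 2*sin(2*x) + 8*cos(2*x)

Solve f'(x) = 0 on [0, π]:
  f'(x) = 0 ⇔ 4*cos(2*x) = -sin(2*x) ⇔ tan(2*x) = -4, i.e. 2*x = arctan(-4) + nπ; keep the solutions lying in [0, π].
  ⇒ x = -atan(4)/2 + pi/2 ≈ 0.9079, pi - atan(4)/2 ≈ 2.4787

f''(x) = -16*sin(2*x) + 4*cos(2*x)
Second-derivative test at each critical point:
  f''(0.9079) = -16.4924 < 0 → local maximum
  f''(2.4787) = 16.4924 > 0 → local minimum

Critical points: x = -atan(4)/2 + pi/2 ≈ 0.9079 (local maximum); x = pi - atan(4)/2 ≈ 2.4787 (local minimum)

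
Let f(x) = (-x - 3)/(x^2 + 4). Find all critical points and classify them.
f'(x) = (-x^2 + 2*x*(x + 3) - 4)/(x^2 + 4)^2

Solve f'(x) = 0:
  f'(x) = (x^2 + 6*x - 4)/(x^2 + 4)^2; the denominator is positive wherever f is defined, so f'(x) = 0 ⇔ x^2 + 6*x - 4 = 0.
  x^2 + 6*x - 4 = 0 has no rational roots; quadratic formula: x = (-6 ± √52)/2.
  ⇒ x = -sqrt(13) - 3 ≈ -6.6056, -3 + sqrt(13) ≈ 0.6056

f''(x) = 2*(-4*x^2*(x + 3) + 3*(x + 1)*(x^2 + 4))/(x^2 + 4)^3
Second-derivative test at each critical point:
  f''(-6.6056) = -0.0032 < 0 → local maximum
  f''(0.6056) = 0.3782 > 0 → local minimum

Critical points: x = -sqrt(13) - 3 ≈ -6.6056 (local maximum); x = -3 + sqrt(13) ≈ 0.6056 (local minimum)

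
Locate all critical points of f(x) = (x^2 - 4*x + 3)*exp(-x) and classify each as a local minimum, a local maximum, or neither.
f'(x) = (-x^2 + 6*x - 7)*exp(-x)

Solve f'(x) = 0:
  f'(x) = (-x^2 + 6*x - 7)·exp(-x) and exp(-x) > 0 for every x, so f'(x) = 0 ⇔ -x^2 + 6*x - 7 = 0.
  x^2 - 6*x + 7 = 0 has no rational roots; quadratic formula: x = (6 ± √8)/2.
  ⇒ x = 3 - sqrt(2) ≈ 1.5858, sqrt(2) + 3 ≈ 4.4142

f''(x) = (x^2 - 8*x + 13)*exp(-x)
Second-derivative test at each critical point:
  f''(1.5858) = 0.5792 > 0 → local minimum
  f''(4.4142) = -0.0342 < 0 → local maximum

Critical points: x = 3 - sqrt(2) ≈ 1.5858 (local minimum); x = sqrt(2) + 3 ≈ 4.4142 (local maximum)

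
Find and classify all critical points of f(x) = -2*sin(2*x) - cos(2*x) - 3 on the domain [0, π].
f'(x) = 2*sin(2*x) - 4*cos(2*x)

Solve f'(x) = 0 on [0, π]:
  f'(x) = 0 ⇔ -2*cos(2*x) = -sin(2*x) ⇔ tan(2*x) = 2, i.e. 2*x = arctan(2) + nπ; keep the solutions lying in [0, π].
  ⇒ x = atan(2)/2 ≈ 0.5536, atan(2)/2 + pi/2 ≈ 2.1244

f''(x) = 8*sin(2*x) + 4*cos(2*x)
Second-derivative test at each critical point:
  f''(0.5536) = 8.9443 > 0 → local minimum
  f''(2.1244) = -8.9443 < 0 → local maximum

Critical points: x = atan(2)/2 ≈ 0.5536 (local minimum); x = atan(2)/2 + pi/2 ≈ 2.1244 (local maximum)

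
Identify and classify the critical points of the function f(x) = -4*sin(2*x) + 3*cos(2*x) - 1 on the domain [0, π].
f'(x) = -6*sin(2*x) - 8*cos(2*x)

Solve f'(x) = 0 on [0, π]:
  f'(x) = 0 ⇔ -4*cos(2*x) = 3*sin(2*x) ⇔ tan(2*x) = -4/3, i.e. 2*x = arctan(-4/3) + nπ; keep the solutions lying in [0, π].
  ⇒ x = -atan(4/3)/2 + pi/2 ≈ 1.1071, pi - atan(4/3)/2 ≈ 2.6779

f''(x) = 16*sin(2*x) - 12*cos(2*x)
Second-derivative test at each critical point:
  f''(1.1071) = 20 > 0 → local minimum
  f''(2.6779) = -20 < 0 → local maximum

Critical points: x = -atan(4/3)/2 + pi/2 ≈ 1.1071 (local minimum); x = pi - atan(4/3)/2 ≈ 2.6779 (local maximum)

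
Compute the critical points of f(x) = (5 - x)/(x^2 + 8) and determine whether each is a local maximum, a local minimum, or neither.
f'(x) = (-x^2 + 2*x*(x - 5) - 8)/(x^2 + 8)^2

Solve f'(x) = 0:
  f'(x) = (x^2 - 10*x - 8)/(x^2 + 8)^2; the denominator is positive wherever f is defined, so f'(x) = 0 ⇔ x^2 - 10*x - 8 = 0.
  x^2 - 10*x - 8 = 0 has no rational roots; quadratic formula: x = (10 ± √132)/2.
  ⇒ x = 5 - sqrt(33) ≈ -0.7446, 5 + sqrt(33) ≈ 10.7446

f''(x) = 2*(4*x^2*(5 - x) + (3*x - 5)*(x^2 + 8))/(x^2 + 8)^3
Second-derivative test at each critical point:
  f''(-0.7446) = -0.1570 < 0 → local maximum
  f''(10.7446) = 0.0008 > 0 → local minimum

Critical points: x = 5 - sqrt(33) ≈ -0.7446 (local maximum); x = 5 + sqrt(33) ≈ 10.7446 (local minimum)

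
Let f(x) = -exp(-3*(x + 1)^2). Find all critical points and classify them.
f'(x) = 6*(x + 1)*exp(-3*(x + 1)^2)

Solve f'(x) = 0:
  f'(x) = (6*x + 6)·exp(-3*(x + 1)^2) and exp(-3*(x + 1)^2) > 0 for every x, so f'(x) = 0 ⇔ 6*x + 6 = 0.
  Factor: 6*x + 6 = 6*(x + 1) = 0.
  ⇒ x = -1

f''(x) = 6*(1 - 6*(x + 1)^2)*exp(-3*(x + 1)^2)
Second-derivative test at each critical point:
  f''(-1) = 6 > 0 → local minimum

Critical points: x = -1 (local minimum)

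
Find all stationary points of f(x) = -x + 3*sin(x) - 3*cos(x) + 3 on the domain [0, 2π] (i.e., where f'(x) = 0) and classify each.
f'(x) = 3*sqrt(2)*sin(x + pi/4) - 1

Solve f'(x) = 0 on [0, 2π]:
  f'(x) = 0 ⇔ 3*sin(x) + 3*cos(x) = 1. Write the left side as R·cos(x + φ) with R = √(3² + (-3)²) = 3*sqrt(2), cos φ = sqrt(2)/2, sin φ = -sqrt(2)/2; then cos(x + φ) = sqrt(2)/6. Solve for x and keep the solutions lying in [0, 2π].
  ⇒ x = atan((1 + sqrt(17))/(1 - sqrt(17))) + pi ≈ 2.1183, atan((1 - sqrt(17))/(1 + sqrt(17))) + 2*pi ≈ 5.7357

f''(x) = 3*sqrt(2)*cos(x + pi/4)
Second-derivative test at each critical point:
  f''(2.1183) = -4.1231 < 0 → local maximum
  f''(5.7357) = 4.1231 > 0 → local minimum

Critical points: x = atan((1 + sqrt(17))/(1 - sqrt(17))) + pi ≈ 2.1183 (local maximum); x = atan((1 - sqrt(17))/(1 + sqrt(17))) + 2*pi ≈ 5.7357 (local minimum)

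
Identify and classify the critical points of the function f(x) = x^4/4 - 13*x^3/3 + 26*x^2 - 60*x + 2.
f'(x) = x^3 - 13*x^2 + 52*x - 60

Solve f'(x) = 0:
  Factor: x^3 - 13*x^2 + 52*x - 60 = (x - 6)*(x - 5)*(x - 2) = 0.
  ⇒ x = 2, 5, 6

f''(x) = 3*x^2 - 26*x + 52
Second-derivative test at each critical point:
  f''(2) = 12 > 0 → local minimum
  f''(5) = -3 < 0 → local maximum
  f''(6) = 4 > 0 → local minimum

Critical points: x = 2 (local minimum); x = 5 (local maximum); x = 6 (local minimum)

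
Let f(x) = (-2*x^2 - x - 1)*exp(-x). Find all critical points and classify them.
f'(x) = x*(2*x - 3)*exp(-x)

Solve f'(x) = 0:
  f'(x) = (2*x^2 - 3*x)·exp(-x) and exp(-x) > 0 for every x, so f'(x) = 0 ⇔ 2*x^2 - 3*x = 0.
  Factor: 2*x^2 - 3*x = x*(2*x - 3) = 0.
  ⇒ x = 0, 3/2

f''(x) = (-2*x^2 + 7*x - 3)*exp(-x)
Second-derivative test at each critical point:
  f''(0) = -3 < 0 → local maximum
  f''(3/2) = 0.6694 > 0 → local minimum

Critical points: x = 0 (local maximum); x = 3/2 (local minimum)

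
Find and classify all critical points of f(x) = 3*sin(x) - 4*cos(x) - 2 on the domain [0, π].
f'(x) = 4*sin(x) + 3*cos(x)

Solve f'(x) = 0 on [0, π]:
  f'(x) = 0 ⇔ 3*cos(x) = -4*sin(x) ⇔ tan(x) = -3/4, i.e. x = arctan(-3/4) + nπ; keep the solutions lying in [0, π].
  ⇒ x = pi - atan(3/4) ≈ 2.4981

f''(x) = -3*sin(x) + 4*cos(x)
Second-derivative test at each critical point:
  f''(2.4981) = -5 < 0 → local maximum

Critical points: x = pi - atan(3/4) ≈ 2.4981 (local maximum)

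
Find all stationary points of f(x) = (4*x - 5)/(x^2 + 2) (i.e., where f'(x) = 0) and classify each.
f'(x) = 2*(-2*x^2 + 5*x + 4)/(x^4 + 4*x^2 + 4)

Solve f'(x) = 0:
  f'(x) = -2*(2*x^2 - 5*x - 4)/(x^2 + 2)^2; the denominator is positive wherever f is defined, so f'(x) = 0 ⇔ -4*x^2 + 10*x + 8 = 0.
  Factor: -4*x^2 + 10*x + 8 = -2*(2*x^2 - 5*x - 4); 2*x^2 - 5*x - 4 = 0 has no rational roots; quadratic formula: x = (5 ± √57)/4.
  ⇒ x = 5/4 - sqrt(57)/4 ≈ -0.6375, 5/4 + sqrt(57)/4 ≈ 3.1375

f''(x) = 2*(4*x^2*(4*x - 5) + (5 - 12*x)*(x^2 + 2))/(x^2 + 2)^3
Second-derivative test at each critical point:
  f''(-0.6375) = 2.6076 > 0 → local minimum
  f''(3.1375) = -0.1076 < 0 → local maximum

Critical points: x = 5/4 - sqrt(57)/4 ≈ -0.6375 (local minimum); x = 5/4 + sqrt(57)/4 ≈ 3.1375 (local maximum)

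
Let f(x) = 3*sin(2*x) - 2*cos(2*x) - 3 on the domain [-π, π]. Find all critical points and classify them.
f'(x) = 4*sin(2*x) + 6*cos(2*x)

Solve f'(x) = 0 on [-π, π]:
  f'(x) = 0 ⇔ 3*cos(2*x) = -2*sin(2*x) ⇔ tan(2*x) = -3/2, i.e. 2*x = arctan(-3/2) + nπ; keep the solutions lying in [-π, π].
  ⇒ x = -pi/2 - atan(3/2)/2 ≈ -2.0622, -atan(3/2)/2 ≈ -0.4914, -atan(3/2)/2 + pi/2 ≈ 1.0794, pi - atan(3/2)/2 ≈ 2.6502

f''(x) = -12*sin(2*x) + 8*cos(2*x)
Second-derivative test at each critical point:
  f''(-2.0622) = -14.4222 < 0 → local maximum
  f''(-0.4914) = 14.4222 > 0 → local minimum
  f''(1.0794) = -14.4222 < 0 → local maximum
  f''(2.6502) = 14.4222 > 0 → local minimum

Critical points: x = -pi/2 - atan(3/2)/2 ≈ -2.0622 (local maximum); x = -atan(3/2)/2 ≈ -0.4914 (local minimum); x = -atan(3/2)/2 + pi/2 ≈ 1.0794 (local maximum); x = pi - atan(3/2)/2 ≈ 2.6502 (local minimum)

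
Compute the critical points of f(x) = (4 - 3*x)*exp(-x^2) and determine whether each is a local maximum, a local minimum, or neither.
f'(x) = (2*x*(3*x - 4) - 3)*exp(-x^2)

Solve f'(x) = 0:
  f'(x) = (6*x^2 - 8*x - 3)·exp(-x^2) and exp(-x^2) > 0 for every x, so f'(x) = 0 ⇔ 6*x^2 - 8*x - 3 = 0.
  6*x^2 - 8*x - 3 = 0 has no rational roots; quadratic formula: x = (8 ± √136)/12.
  ⇒ x = 2/3 - sqrt(34)/6 ≈ -0.3052, 2/3 + sqrt(34)/6 ≈ 1.6385

f''(x) = 2*(2*x^2*(4 - 3*x) + 9*x - 4)*exp(-x^2)
Second-derivative test at each critical point:
  f''(-0.3052) = -10.6250 < 0 → local maximum
  f''(1.6385) = 0.7959 > 0 → local minimum

Critical points: x = 2/3 - sqrt(34)/6 ≈ -0.3052 (local maximum); x = 2/3 + sqrt(34)/6 ≈ 1.6385 (local minimum)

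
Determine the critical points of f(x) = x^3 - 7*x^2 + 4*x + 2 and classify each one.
f'(x) = 3*x^2 - 14*x + 4

Solve f'(x) = 0:
  3*x^2 - 14*x + 4 = 0 has no rational roots; quadratic formula: x = (14 ± √148)/6.
  ⇒ x = 7/3 - sqrt(37)/3 ≈ 0.3057, sqrt(37)/3 + 7/3 ≈ 4.3609

f''(x) = 6*x - 14
Second-derivative test at each critical point:
  f''(0.3057) = -12.1655 < 0 → local maximum
  f''(4.3609) = 12.1655 > 0 → local minimum

Critical points: x = 7/3 - sqrt(37)/3 ≈ 0.3057 (local maximum); x = sqrt(37)/3 + 7/3 ≈ 4.3609 (local minimum)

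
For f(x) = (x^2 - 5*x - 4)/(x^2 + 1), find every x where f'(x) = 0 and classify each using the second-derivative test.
f'(x) = 5*(x^2 + 2*x - 1)/(x^4 + 2*x^2 + 1)

Solve f'(x) = 0:
  f'(x) = 5*(x^2 + 2*x - 1)/(x^2 + 1)^2; the denominator is positive wherever f is defined, so f'(x) = 0 ⇔ 5*x^2 + 10*x - 5 = 0.
  Factor: 5*x^2 + 10*x - 5 = 5*(x^2 + 2*x - 1); x^2 + 2*x - 1 = 0 has no rational roots; quadratic formula: x = (-2 ± √8)/2.
  ⇒ x = -sqrt(2) - 1 ≈ -2.4142, -1 + sqrt(2) ≈ 0.4142

f''(x) = 10*(-x^3 - 3*x^2 + 3*x + 1)/(x^6 + 3*x^4 + 3*x^2 + 1)
Second-derivative test at each critical point:
  f''(-2.4142) = -0.3033 < 0 → local maximum
  f''(0.4142) = 10.3033 > 0 → local minimum

Critical points: x = -sqrt(2) - 1 ≈ -2.4142 (local maximum); x = -1 + sqrt(2) ≈ 0.4142 (local minimum)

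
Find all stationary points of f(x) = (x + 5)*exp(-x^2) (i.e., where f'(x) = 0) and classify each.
f'(x) = (-2*x*(x + 5) + 1)*exp(-x^2)

Solve f'(x) = 0:
  f'(x) = (-2*x^2 - 10*x + 1)·exp(-x^2) and exp(-x^2) > 0 for every x, so f'(x) = 0 ⇔ -2*x^2 - 10*x + 1 = 0.
  2*x^2 + 10*x - 1 = 0 has no rational roots; quadratic formula: x = (-10 ± √108)/4.
  ⇒ x = -3*sqrt(3)/2 - 5/2 ≈ -5.0981, -5/2 + 3*sqrt(3)/2 ≈ 0.0981

f''(x) = 2*(2*x^2*(x + 5) - 3*x - 5)*exp(-x^2)
Second-derivative test at each critical point:
  f''(-5.0981) = 5.361e-11 > 0 → local minimum
  f''(0.0981) = -10.2928 < 0 → local maximum

Critical points: x = -3*sqrt(3)/2 - 5/2 ≈ -5.0981 (local minimum); x = -5/2 + 3*sqrt(3)/2 ≈ 0.0981 (local maximum)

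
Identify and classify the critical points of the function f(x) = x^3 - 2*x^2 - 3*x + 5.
f'(x) = 3*x^2 - 4*x - 3

Solve f'(x) = 0:
  3*x^2 - 4*x - 3 = 0 has no rational roots; quadratic formula: x = (4 ± √52)/6.
  ⇒ x = 2/3 - sqrt(13)/3 ≈ -0.5352, 2/3 + sqrt(13)/3 ≈ 1.8685

f''(x) = 6*x - 4
Second-derivative test at each critical point:
  f''(-0.5352) = -7.2111 < 0 → local maximum
  f''(1.8685) = 7.2111 > 0 → local minimum

Critical points: x = 2/3 - sqrt(13)/3 ≈ -0.5352 (local maximum); x = 2/3 + sqrt(13)/3 ≈ 1.8685 (local minimum)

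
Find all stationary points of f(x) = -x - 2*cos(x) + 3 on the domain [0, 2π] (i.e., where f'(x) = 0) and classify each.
f'(x) = 2*sin(x) - 1

Solve f'(x) = 0 on [0, 2π]:
  f'(x) = 0 ⇔ sin(x) = 1/2, i.e. x = arcsin(1/2) + 2nπ or x = π − arcsin(1/2) + 2nπ; keep the solutions lying in [0, 2π].
  ⇒ x = pi/6 ≈ 0.5236, 5*pi/6 ≈ 2.6180

f''(x) = 2*cos(x)
Second-derivative test at each critical point:
  f''(0.5236) = 1.7321 > 0 → local minimum
  f''(2.6180) = -1.7321 < 0 → local maximum

Critical points: x = pi/6 ≈ 0.5236 (local minimum); x = 5*pi/6 ≈ 2.6180 (local maximum)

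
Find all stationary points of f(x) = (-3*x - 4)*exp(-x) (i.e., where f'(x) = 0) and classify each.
f'(x) = (3*x + 1)*exp(-x)

Solve f'(x) = 0:
  f'(x) = (3*x + 1)·exp(-x) and exp(-x) > 0 for every x, so f'(x) = 0 ⇔ 3*x + 1 = 0.
  3*x + 1 = 0.
  ⇒ x = -1/3

f''(x) = (2 - 3*x)*exp(-x)
Second-derivative test at each critical point:
  f''(-1/3) = 4.1868 > 0 → local minimum

Critical points: x = -1/3 (local minimum)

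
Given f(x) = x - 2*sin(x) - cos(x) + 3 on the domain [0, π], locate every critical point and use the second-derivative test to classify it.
f'(x) = sin(x) - 2*cos(x) + 1

Solve f'(x) = 0 on [0, π]:
  f'(x) = 0 ⇔ sin(x) - 2*cos(x) = -1. Write the left side as R·cos(x + φ) with R = √((-2)² + (-1)²) = sqrt(5), cos φ = -2*sqrt(5)/5, sin φ = -sqrt(5)/5; then cos(x + φ) = -sqrt(5)/5. Solve for x and keep the solutions lying in [0, π].
  ⇒ x = atan(3/4) ≈ 0.6435

f''(x) = 2*sin(x) + cos(x)
Second-derivative test at each critical point:
  f''(0.6435) = 2 > 0 → local minimum

Critical points: x = atan(3/4) ≈ 0.6435 (local minimum)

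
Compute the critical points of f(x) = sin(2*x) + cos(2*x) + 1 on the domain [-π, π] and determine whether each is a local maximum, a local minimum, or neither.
f'(x) = 2*sqrt(2)*cos(2*x + pi/4)

Solve f'(x) = 0 on [-π, π]:
  f'(x) = 0 ⇔ cos(2*x) = sin(2*x) ⇔ tan(2*x) = 1, i.e. 2*x = arctan(1) + nπ; keep the solutions lying in [-π, π].
  ⇒ x = -7*pi/8 ≈ -2.7489, -3*pi/8 ≈ -1.1781, pi/8 ≈ 0.3927, 5*pi/8 ≈ 1.9635

f''(x) = -4*sqrt(2)*sin(2*x + pi/4)
Second-derivative test at each critical point:
  f''(-2.7489) = -5.6569 < 0 → local maximum
  f''(-1.1781) = 5.6569 > 0 → local minimum
  f''(0.3927) = -5.6569 < 0 → local maximum
  f''(1.9635) = 5.6569 > 0 → local minimum

Critical points: x = -7*pi/8 ≈ -2.7489 (local maximum); x = -3*pi/8 ≈ -1.1781 (local minimum); x = pi/8 ≈ 0.3927 (local maximum); x = 5*pi/8 ≈ 1.9635 (local minimum)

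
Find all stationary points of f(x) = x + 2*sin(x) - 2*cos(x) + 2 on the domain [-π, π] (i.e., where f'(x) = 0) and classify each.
f'(x) = 2*sqrt(2)*sin(x + pi/4) + 1

Solve f'(x) = 0 on [-π, π]:
  f'(x) = 0 ⇔ 2*sin(x) + 2*cos(x) = -1. Write the left side as R·cos(x + φ) with R = √(2² + (-2)²) = 2*sqrt(2), cos φ = sqrt(2)/2, sin φ = -sqrt(2)/2; then cos(x + φ) = -sqrt(2)/4. Solve for x and keep the solutions lying in [-π, π].
  ⇒ x = atan((-sqrt(7) - 1)/(-1 + sqrt(7))) ≈ -1.1468, atan((-1 + sqrt(7))/(-sqrt(7) - 1)) + pi ≈ 2.7176

f''(x) = 2*sqrt(2)*cos(x + pi/4)
Second-derivative test at each critical point:
  f''(-1.1468) = 2.6458 > 0 → local minimum
  f''(2.7176) = -2.6458 < 0 → local maximum

Critical points: x = atan((-sqrt(7) - 1)/(-1 + sqrt(7))) ≈ -1.1468 (local minimum); x = atan((-1 + sqrt(7))/(-sqrt(7) - 1)) + pi ≈ 2.7176 (local maximum)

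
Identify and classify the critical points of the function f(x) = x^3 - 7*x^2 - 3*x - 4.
f'(x) = 3*x^2 - 14*x - 3

Solve f'(x) = 0:
  3*x^2 - 14*x - 3 = 0 has no rational roots; quadratic formula: x = (14 ± √232)/6.
  ⇒ x = 7/3 - sqrt(58)/3 ≈ -0.2053, 7/3 + sqrt(58)/3 ≈ 4.8719

f''(x) = 6*x - 14
Second-derivative test at each critical point:
  f''(-0.2053) = -15.2315 < 0 → local maximum
  f''(4.8719) = 15.2315 > 0 → local minimum

Critical points: x = 7/3 - sqrt(58)/3 ≈ -0.2053 (local maximum); x = 7/3 + sqrt(58)/3 ≈ 4.8719 (local minimum)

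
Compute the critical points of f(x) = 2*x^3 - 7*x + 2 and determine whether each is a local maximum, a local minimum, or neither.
f'(x) = 6*x^2 - 7

Solve f'(x) = 0:
  6*x^2 - 7 = 0 has no rational roots; quadratic formula: x = (0 ± √168)/12.
  ⇒ x = -sqrt(42)/6 ≈ -1.0801, sqrt(42)/6 ≈ 1.0801

f''(x) = 12*x
Second-derivative test at each critical point:
  f''(-1.0801) = -12.9615 < 0 → local maximum
  f''(1.0801) = 12.9615 > 0 → local minimum

Critical points: x = -sqrt(42)/6 ≈ -1.0801 (local maximum); x = sqrt(42)/6 ≈ 1.0801 (local minimum)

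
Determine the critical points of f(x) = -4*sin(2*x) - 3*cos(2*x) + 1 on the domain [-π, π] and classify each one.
f'(x) = 6*sin(2*x) - 8*cos(2*x)

Solve f'(x) = 0 on [-π, π]:
  f'(x) = 0 ⇔ -4*cos(2*x) = -3*sin(2*x) ⇔ tan(2*x) = 4/3, i.e. 2*x = arctan(4/3) + nπ; keep the solutions lying in [-π, π].
  ⇒ x = -pi + atan(4/3)/2 ≈ -2.6779, -pi/2 + atan(4/3)/2 ≈ -1.1071, atan(4/3)/2 ≈ 0.4636, atan(4/3)/2 + pi/2 ≈ 2.0344

f''(x) = 16*sin(2*x) + 12*cos(2*x)
Second-derivative test at each critical point:
  f''(-2.6779) = 20 > 0 → local minimum
  f''(-1.1071) = -20 < 0 → local maximum
  f''(0.4636) = 20 > 0 → local minimum
  f''(2.0344) = -20 < 0 → local maximum

Critical points: x = -pi + atan(4/3)/2 ≈ -2.6779 (local minimum); x = -pi/2 + atan(4/3)/2 ≈ -1.1071 (local maximum); x = atan(4/3)/2 ≈ 0.4636 (local minimum); x = atan(4/3)/2 + pi/2 ≈ 2.0344 (local maximum)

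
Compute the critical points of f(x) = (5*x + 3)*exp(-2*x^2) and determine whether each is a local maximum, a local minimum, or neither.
f'(x) = (-4*x*(5*x + 3) + 5)*exp(-2*x^2)

Solve f'(x) = 0:
  f'(x) = (-20*x^2 - 12*x + 5)·exp(-2*x^2) and exp(-2*x^2) > 0 for every x, so f'(x) = 0 ⇔ -20*x^2 - 12*x + 5 = 0.
  20*x^2 + 12*x - 5 = 0 has no rational roots; quadratic formula: x = (-12 ± √544)/40.
  ⇒ x = -sqrt(34)/10 - 3/10 ≈ -0.8831, -3/10 + sqrt(34)/10 ≈ 0.2831

f''(x) = 4*(4*x^2*(5*x + 3) - 15*x - 3)*exp(-2*x^2)
Second-derivative test at each critical point:
  f''(-0.8831) = 4.9026 > 0 → local minimum
  f''(0.2831) = -19.8696 < 0 → local maximum

Critical points: x = -sqrt(34)/10 - 3/10 ≈ -0.8831 (local minimum); x = -3/10 + sqrt(34)/10 ≈ 0.2831 (local maximum)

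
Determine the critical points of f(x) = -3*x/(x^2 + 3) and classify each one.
f'(x) = 3*(x^2 - 3)/(x^2 + 3)^2

Solve f'(x) = 0:
  f'(x) = 3*(x^2 - 3)/(x^2 + 3)^2; the denominator is positive wherever f is defined, so f'(x) = 0 ⇔ 3*x^2 - 9 = 0.
  Factor: 3*x^2 - 9 = 3*(x^2 - 3); x^2 - 3 = 0 has no rational roots; quadratic formula: x = (0 ± √12)/2.
  ⇒ x = -sqrt(3) ≈ -1.7321, sqrt(3) ≈ 1.7321

f''(x) = 6*x*(9 - x^2)/(x^2 + 3)^3
Second-derivative test at each critical point:
  f''(-1.7321) = -0.2887 < 0 → local maximum
  f''(1.7321) = 0.2887 > 0 → local minimum

Critical points: x = -sqrt(3) ≈ -1.7321 (local maximum); x = sqrt(3) ≈ 1.7321 (local minimum)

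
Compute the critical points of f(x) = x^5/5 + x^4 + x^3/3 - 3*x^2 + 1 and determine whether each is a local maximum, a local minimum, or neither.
f'(x) = x*(x^3 + 4*x^2 + x - 6)

Solve f'(x) = 0:
  Factor: x^4 + 4*x^3 + x^2 - 6*x = x*(x - 1)*(x + 2)*(x + 3) = 0.
  ⇒ x = -3, -2, 0, 1

f''(x) = 4*x^3 + 12*x^2 + 2*x - 6
Second-derivative test at each critical point:
  f''(-3) = -12 < 0 → local maximum
  f''(-2) = 6 > 0 → local minimum
  f''(0) = -6 < 0 → local maximum
  f''(1) = 12 > 0 → local minimum

Critical points: x = -3 (local maximum); x = -2 (local minimum); x = 0 (local maximum); x = 1 (local minimum)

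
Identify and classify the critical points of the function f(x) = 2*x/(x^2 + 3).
f'(x) = 2*(3 - x^2)/(x^4 + 6*x^2 + 9)

Solve f'(x) = 0:
  f'(x) = -2*(x^2 - 3)/(x^2 + 3)^2; the denominator is positive wherever f is defined, so f'(x) = 0 ⇔ 6 - 2*x^2 = 0.
  Factor: 6 - 2*x^2 = -2*(x^2 - 3); x^2 - 3 = 0 has no rational roots; quadratic formula: x = (0 ± √12)/2.
  ⇒ x = -sqrt(3) ≈ -1.7321, sqrt(3) ≈ 1.7321

f''(x) = 4*x*(x^2 - 9)/(x^2 + 3)^3
Second-derivative test at each critical point:
  f''(-1.7321) = 0.1925 > 0 → local minimum
  f''(1.7321) = -0.1925 < 0 → local maximum

Critical points: x = -sqrt(3) ≈ -1.7321 (local minimum); x = sqrt(3) ≈ 1.7321 (local maximum)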